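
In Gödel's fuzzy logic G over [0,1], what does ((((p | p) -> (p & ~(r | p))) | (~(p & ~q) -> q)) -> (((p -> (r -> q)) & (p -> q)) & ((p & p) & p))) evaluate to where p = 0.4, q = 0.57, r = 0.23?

(p | p) = max(0.4, 0.4) = 0.4
(r | p) = max(0.23, 0.4) = 0.4
~(r | p): Gödel ¬ of 0.4 = 0 (operand ≠ 0)
(p & ~(r | p)) = min(0.4, 0) = 0
((p | p) -> (p & ~(r | p))): 0.4 > 0, so result = 0
~q: Gödel ¬ of 0.57 = 0 (operand ≠ 0)
(p & ~q) = min(0.4, 0) = 0
~(p & ~q): Gödel ¬ of 0 = 1 (operand is 0)
(~(p & ~q) -> q): 1 > 0.57, so result = 0.57
(((p | p) -> (p & ~(r | p))) | (~(p & ~q) -> q)) = max(0, 0.57) = 0.57
(r -> q): 0.23 ≤ 0.57, so result = 1
(p -> (r -> q)): 0.4 ≤ 1, so result = 1
(p -> q): 0.4 ≤ 0.57, so result = 1
((p -> (r -> q)) & (p -> q)) = min(1, 1) = 1
(p & p) = min(0.4, 0.4) = 0.4
((p & p) & p) = min(0.4, 0.4) = 0.4
(((p -> (r -> q)) & (p -> q)) & ((p & p) & p)) = min(1, 0.4) = 0.4
((((p | p) -> (p & ~(r | p))) | (~(p & ~q) -> q)) -> (((p -> (r -> q)) & (p -> q)) & ((p & p) & p))): 0.57 > 0.4, so result = 0.4

0.40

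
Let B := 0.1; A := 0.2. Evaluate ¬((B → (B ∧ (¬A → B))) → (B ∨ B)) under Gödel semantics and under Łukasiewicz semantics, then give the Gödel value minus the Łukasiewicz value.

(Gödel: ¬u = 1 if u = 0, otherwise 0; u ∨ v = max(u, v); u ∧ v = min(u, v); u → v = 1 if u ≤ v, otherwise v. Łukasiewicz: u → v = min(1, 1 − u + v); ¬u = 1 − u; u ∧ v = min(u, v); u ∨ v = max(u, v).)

Gödel evaluation:
  ¬A: Gödel ¬ of 0.2 = 0 (operand ≠ 0)
  (¬A → B): 0 ≤ 0.1, so result = 1
  (B ∧ (¬A → B)) = min(0.1, 1) = 0.1
  (B → (B ∧ (¬A → B))): 0.1 ≤ 0.1, so result = 1
  (B ∨ B) = max(0.1, 0.1) = 0.1
  ((B → (B ∧ (¬A → B))) → (B ∨ B)): 1 > 0.1, so result = 0.1
  ¬((B → (B ∧ (¬A → B))) → (B ∨ B)): Gödel ¬ of 0.1 = 0 (operand ≠ 0)
  Gödel value = 0
Łukasiewicz evaluation:
  ¬A: Łukasiewicz ¬ gives 1 − 0.2 = 0.8
  (¬A → B): min(1, 1 − 0.8 + 0.1) = 0.3
  (B ∧ (¬A → B)) = min(0.1, 0.3) = 0.1
  (B → (B ∧ (¬A → B))): min(1, 1 − 0.1 + 0.1) = 1
  (B ∨ B) = max(0.1, 0.1) = 0.1
  ((B → (B ∧ (¬A → B))) → (B ∨ B)): min(1, 1 − 1 + 0.1) = 0.1
  ¬((B → (B ∧ (¬A → B))) → (B ∨ B)): Łukasiewicz ¬ gives 1 − 0.1 = 0.9
  Łukasiewicz value = 0.9
Difference: 0 − 0.9 = -0.90

-0.90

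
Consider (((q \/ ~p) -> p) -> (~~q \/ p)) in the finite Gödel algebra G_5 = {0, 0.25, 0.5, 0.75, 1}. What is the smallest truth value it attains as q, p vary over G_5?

The minimum is attained at q = 0, p = 0.25:
  ~p: Gödel ¬ of 0.25 = 0 (operand ≠ 0)
  (q \/ ~p) = max(0, 0) = 0
  ((q \/ ~p) -> p): 0 ≤ 0.25, so result = 1
  ~q: Gödel ¬ of 0 = 1 (operand is 0)
  ~~q: Gödel ¬ of 1 = 0 (operand ≠ 0)
  (~~q \/ p) = max(0, 0.25) = 0.25
  (((q \/ ~p) -> p) -> (~~q \/ p)): 1 > 0.25, so result = 0.25
Checking all 25 assignments confirms none give a value below 0.25.

0.25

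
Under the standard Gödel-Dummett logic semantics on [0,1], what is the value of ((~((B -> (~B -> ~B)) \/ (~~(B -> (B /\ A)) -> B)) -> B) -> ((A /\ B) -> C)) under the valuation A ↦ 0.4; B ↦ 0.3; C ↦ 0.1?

~B: Gödel ¬ of 0.3 = 0 (operand ≠ 0)
~B: Gödel ¬ of 0.3 = 0 (operand ≠ 0)
(~B -> ~B): 0 ≤ 0, so result = 1
(B -> (~B -> ~B)): 0.3 ≤ 1, so result = 1
(B /\ A) = min(0.3, 0.4) = 0.3
(B -> (B /\ A)): 0.3 ≤ 0.3, so result = 1
~(B -> (B /\ A)): Gödel ¬ of 1 = 0 (operand ≠ 0)
~~(B -> (B /\ A)): Gödel ¬ of 0 = 1 (operand is 0)
(~~(B -> (B /\ A)) -> B): 1 > 0.3, so result = 0.3
((B -> (~B -> ~B)) \/ (~~(B -> (B /\ A)) -> B)) = max(1, 0.3) = 1
~((B -> (~B -> ~B)) \/ (~~(B -> (B /\ A)) -> B)): Gödel ¬ of 1 = 0 (operand ≠ 0)
(~((B -> (~B -> ~B)) \/ (~~(B -> (B /\ A)) -> B)) -> B): 0 ≤ 0.3, so result = 1
(A /\ B) = min(0.4, 0.3) = 0.3
((A /\ B) -> C): 0.3 > 0.1, so result = 0.1
((~((B -> (~B -> ~B)) \/ (~~(B -> (B /\ A)) -> B)) -> B) -> ((A /\ B) -> C)): 1 > 0.1, so result = 0.1

0.10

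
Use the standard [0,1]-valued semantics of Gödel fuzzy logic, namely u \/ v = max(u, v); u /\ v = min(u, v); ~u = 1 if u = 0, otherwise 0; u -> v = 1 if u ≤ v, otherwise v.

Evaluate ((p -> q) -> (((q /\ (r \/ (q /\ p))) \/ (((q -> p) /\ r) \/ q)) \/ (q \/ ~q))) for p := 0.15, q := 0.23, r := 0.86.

0.23

(p -> q): 0.15 ≤ 0.23, so result = 1
(q /\ p) = min(0.23, 0.15) = 0.15
(r \/ (q /\ p)) = max(0.86, 0.15) = 0.86
(q /\ (r \/ (q /\ p))) = min(0.23, 0.86) = 0.23
(q -> p): 0.23 > 0.15, so result = 0.15
((q -> p) /\ r) = min(0.15, 0.86) = 0.15
(((q -> p) /\ r) \/ q) = max(0.15, 0.23) = 0.23
((q /\ (r \/ (q /\ p))) \/ (((q -> p) /\ r) \/ q)) = max(0.23, 0.23) = 0.23
~q: Gödel ¬ of 0.23 = 0 (operand ≠ 0)
(q \/ ~q) = max(0.23, 0) = 0.23
(((q /\ (r \/ (q /\ p))) \/ (((q -> p) /\ r) \/ q)) \/ (q \/ ~q)) = max(0.23, 0.23) = 0.23
((p -> q) -> (((q /\ (r \/ (q /\ p))) \/ (((q -> p) /\ r) \/ q)) \/ (q \/ ~q))): 1 > 0.23, so result = 0.23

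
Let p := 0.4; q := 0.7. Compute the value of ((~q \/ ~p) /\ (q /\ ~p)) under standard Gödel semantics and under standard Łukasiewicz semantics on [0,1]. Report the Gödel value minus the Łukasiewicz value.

Gödel evaluation:
  ~q: Gödel ¬ of 0.7 = 0 (operand ≠ 0)
  ~p: Gödel ¬ of 0.4 = 0 (operand ≠ 0)
  (~q \/ ~p) = max(0, 0) = 0
  ~p: Gödel ¬ of 0.4 = 0 (operand ≠ 0)
  (q /\ ~p) = min(0.7, 0) = 0
  ((~q \/ ~p) /\ (q /\ ~p)) = min(0, 0) = 0
  Gödel value = 0
Łukasiewicz evaluation:
  ~q: Łukasiewicz ¬ gives 1 − 0.7 = 0.3
  ~p: Łukasiewicz ¬ gives 1 − 0.4 = 0.6
  (~q \/ ~p) = max(0.3, 0.6) = 0.6
  ~p: Łukasiewicz ¬ gives 1 − 0.4 = 0.6
  (q /\ ~p) = min(0.7, 0.6) = 0.6
  ((~q \/ ~p) /\ (q /\ ~p)) = min(0.6, 0.6) = 0.6
  Łukasiewicz value = 0.6
Difference: 0 − 0.6 = -0.60

-0.60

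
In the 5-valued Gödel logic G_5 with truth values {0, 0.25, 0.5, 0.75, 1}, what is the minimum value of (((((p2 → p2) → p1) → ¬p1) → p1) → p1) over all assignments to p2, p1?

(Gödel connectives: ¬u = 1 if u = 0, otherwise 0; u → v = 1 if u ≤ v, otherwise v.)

The minimum is attained at p2 = 0, p1 = 0.25:
  (p2 → p2): 0 ≤ 0, so result = 1
  ((p2 → p2) → p1): 1 > 0.25, so result = 0.25
  ¬p1: Gödel ¬ of 0.25 = 0 (operand ≠ 0)
  (((p2 → p2) → p1) → ¬p1): 0.25 > 0, so result = 0
  ((((p2 → p2) → p1) → ¬p1) → p1): 0 ≤ 0.25, so result = 1
  (((((p2 → p2) → p1) → ¬p1) → p1) → p1): 1 > 0.25, so result = 0.25
Checking all 25 assignments confirms none give a value below 0.25.

0.25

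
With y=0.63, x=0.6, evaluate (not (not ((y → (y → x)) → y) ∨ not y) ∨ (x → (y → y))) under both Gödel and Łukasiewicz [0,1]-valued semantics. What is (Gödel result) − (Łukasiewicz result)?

Gödel evaluation:
  (y → x): 0.63 > 0.6, so result = 0.6
  (y → (y → x)): 0.63 > 0.6, so result = 0.6
  ((y → (y → x)) → y): 0.6 ≤ 0.63, so result = 1
  not ((y → (y → x)) → y): Gödel ¬ of 1 = 0 (operand ≠ 0)
  not y: Gödel ¬ of 0.63 = 0 (operand ≠ 0)
  (not ((y → (y → x)) → y) ∨ not y) = max(0, 0) = 0
  not (not ((y → (y → x)) → y) ∨ not y): Gödel ¬ of 0 = 1 (operand is 0)
  (y → y): 0.63 ≤ 0.63, so result = 1
  (x → (y → y)): 0.6 ≤ 1, so result = 1
  (not (not ((y → (y → x)) → y) ∨ not y) ∨ (x → (y → y))) = max(1, 1) = 1
  Gödel value = 1
Łukasiewicz evaluation:
  (y → x): min(1, 1 − 0.63 + 0.6) = 0.97
  (y → (y → x)): min(1, 1 − 0.63 + 0.97) = 1
  ((y → (y → x)) → y): min(1, 1 − 1 + 0.63) = 0.63
  not ((y → (y → x)) → y): Łukasiewicz ¬ gives 1 − 0.63 = 0.37
  not y: Łukasiewicz ¬ gives 1 − 0.63 = 0.37
  (not ((y → (y → x)) → y) ∨ not y) = max(0.37, 0.37) = 0.37
  not (not ((y → (y → x)) → y) ∨ not y): Łukasiewicz ¬ gives 1 − 0.37 = 0.63
  (y → y): min(1, 1 − 0.63 + 0.63) = 1
  (x → (y → y)): min(1, 1 − 0.6 + 1) = 1
  (not (not ((y → (y → x)) → y) ∨ not y) ∨ (x → (y → y))) = max(0.63, 1) = 1
  Łukasiewicz value = 1
Difference: 1 − 1 = 0.00

0.00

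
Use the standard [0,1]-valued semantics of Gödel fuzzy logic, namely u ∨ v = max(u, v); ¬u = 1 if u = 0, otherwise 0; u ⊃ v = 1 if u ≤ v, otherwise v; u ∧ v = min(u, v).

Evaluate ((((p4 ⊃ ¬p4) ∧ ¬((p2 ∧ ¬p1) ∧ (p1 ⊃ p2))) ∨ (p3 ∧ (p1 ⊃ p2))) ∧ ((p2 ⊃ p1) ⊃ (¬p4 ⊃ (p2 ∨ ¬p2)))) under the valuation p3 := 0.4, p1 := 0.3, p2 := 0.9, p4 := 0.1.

¬p4: Gödel ¬ of 0.1 = 0 (operand ≠ 0)
(p4 ⊃ ¬p4): 0.1 > 0, so result = 0
¬p1: Gödel ¬ of 0.3 = 0 (operand ≠ 0)
(p2 ∧ ¬p1) = min(0.9, 0) = 0
(p1 ⊃ p2): 0.3 ≤ 0.9, so result = 1
((p2 ∧ ¬p1) ∧ (p1 ⊃ p2)) = min(0, 1) = 0
¬((p2 ∧ ¬p1) ∧ (p1 ⊃ p2)): Gödel ¬ of 0 = 1 (operand is 0)
((p4 ⊃ ¬p4) ∧ ¬((p2 ∧ ¬p1) ∧ (p1 ⊃ p2))) = min(0, 1) = 0
(p1 ⊃ p2): 0.3 ≤ 0.9, so result = 1
(p3 ∧ (p1 ⊃ p2)) = min(0.4, 1) = 0.4
(((p4 ⊃ ¬p4) ∧ ¬((p2 ∧ ¬p1) ∧ (p1 ⊃ p2))) ∨ (p3 ∧ (p1 ⊃ p2))) = max(0, 0.4) = 0.4
(p2 ⊃ p1): 0.9 > 0.3, so result = 0.3
¬p4: Gödel ¬ of 0.1 = 0 (operand ≠ 0)
¬p2: Gödel ¬ of 0.9 = 0 (operand ≠ 0)
(p2 ∨ ¬p2) = max(0.9, 0) = 0.9
(¬p4 ⊃ (p2 ∨ ¬p2)): 0 ≤ 0.9, so result = 1
((p2 ⊃ p1) ⊃ (¬p4 ⊃ (p2 ∨ ¬p2))): 0.3 ≤ 1, so result = 1
((((p4 ⊃ ¬p4) ∧ ¬((p2 ∧ ¬p1) ∧ (p1 ⊃ p2))) ∨ (p3 ∧ (p1 ⊃ p2))) ∧ ((p2 ⊃ p1) ⊃ (¬p4 ⊃ (p2 ∨ ¬p2)))) = min(0.4, 1) = 0.4

0.40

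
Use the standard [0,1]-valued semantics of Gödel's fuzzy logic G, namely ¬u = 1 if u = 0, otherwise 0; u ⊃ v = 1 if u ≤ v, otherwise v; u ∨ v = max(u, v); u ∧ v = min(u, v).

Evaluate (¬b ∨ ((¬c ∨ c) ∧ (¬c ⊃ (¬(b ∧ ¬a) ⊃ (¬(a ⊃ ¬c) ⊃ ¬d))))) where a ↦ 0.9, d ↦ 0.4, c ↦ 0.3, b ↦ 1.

0.30

¬b: Gödel ¬ of 1 = 0 (operand ≠ 0)
¬c: Gödel ¬ of 0.3 = 0 (operand ≠ 0)
(¬c ∨ c) = max(0, 0.3) = 0.3
¬c: Gödel ¬ of 0.3 = 0 (operand ≠ 0)
¬a: Gödel ¬ of 0.9 = 0 (operand ≠ 0)
(b ∧ ¬a) = min(1, 0) = 0
¬(b ∧ ¬a): Gödel ¬ of 0 = 1 (operand is 0)
¬c: Gödel ¬ of 0.3 = 0 (operand ≠ 0)
(a ⊃ ¬c): 0.9 > 0, so result = 0
¬(a ⊃ ¬c): Gödel ¬ of 0 = 1 (operand is 0)
¬d: Gödel ¬ of 0.4 = 0 (operand ≠ 0)
(¬(a ⊃ ¬c) ⊃ ¬d): 1 > 0, so result = 0
(¬(b ∧ ¬a) ⊃ (¬(a ⊃ ¬c) ⊃ ¬d)): 1 > 0, so result = 0
(¬c ⊃ (¬(b ∧ ¬a) ⊃ (¬(a ⊃ ¬c) ⊃ ¬d))): 0 ≤ 0, so result = 1
((¬c ∨ c) ∧ (¬c ⊃ (¬(b ∧ ¬a) ⊃ (¬(a ⊃ ¬c) ⊃ ¬d)))) = min(0.3, 1) = 0.3
(¬b ∨ ((¬c ∨ c) ∧ (¬c ⊃ (¬(b ∧ ¬a) ⊃ (¬(a ⊃ ¬c) ⊃ ¬d))))) = max(0, 0.3) = 0.3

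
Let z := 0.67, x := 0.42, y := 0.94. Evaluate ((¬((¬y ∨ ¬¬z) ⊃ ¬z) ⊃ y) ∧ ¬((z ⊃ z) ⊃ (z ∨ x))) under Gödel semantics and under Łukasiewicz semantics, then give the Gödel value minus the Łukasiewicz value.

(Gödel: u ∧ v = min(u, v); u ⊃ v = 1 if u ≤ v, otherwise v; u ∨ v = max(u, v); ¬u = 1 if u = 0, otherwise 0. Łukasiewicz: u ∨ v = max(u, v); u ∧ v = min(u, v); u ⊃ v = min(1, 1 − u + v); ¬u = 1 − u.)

Gödel evaluation:
  ¬y: Gödel ¬ of 0.94 = 0 (operand ≠ 0)
  ¬z: Gödel ¬ of 0.67 = 0 (operand ≠ 0)
  ¬¬z: Gödel ¬ of 0 = 1 (operand is 0)
  (¬y ∨ ¬¬z) = max(0, 1) = 1
  ¬z: Gödel ¬ of 0.67 = 0 (operand ≠ 0)
  ((¬y ∨ ¬¬z) ⊃ ¬z): 1 > 0, so result = 0
  ¬((¬y ∨ ¬¬z) ⊃ ¬z): Gödel ¬ of 0 = 1 (operand is 0)
  (¬((¬y ∨ ¬¬z) ⊃ ¬z) ⊃ y): 1 > 0.94, so result = 0.94
  (z ⊃ z): 0.67 ≤ 0.67, so result = 1
  (z ∨ x) = max(0.67, 0.42) = 0.67
  ((z ⊃ z) ⊃ (z ∨ x)): 1 > 0.67, so result = 0.67
  ¬((z ⊃ z) ⊃ (z ∨ x)): Gödel ¬ of 0.67 = 0 (operand ≠ 0)
  ((¬((¬y ∨ ¬¬z) ⊃ ¬z) ⊃ y) ∧ ¬((z ⊃ z) ⊃ (z ∨ x))) = min(0.94, 0) = 0
  Gödel value = 0
Łukasiewicz evaluation:
  ¬y: Łukasiewicz ¬ gives 1 − 0.94 = 0.06
  ¬z: Łukasiewicz ¬ gives 1 − 0.67 = 0.33
  ¬¬z: Łukasiewicz ¬ gives 1 − 0.33 = 0.67
  (¬y ∨ ¬¬z) = max(0.06, 0.67) = 0.67
  ¬z: Łukasiewicz ¬ gives 1 − 0.67 = 0.33
  ((¬y ∨ ¬¬z) ⊃ ¬z): min(1, 1 − 0.67 + 0.33) = 0.66
  ¬((¬y ∨ ¬¬z) ⊃ ¬z): Łukasiewicz ¬ gives 1 − 0.66 = 0.34
  (¬((¬y ∨ ¬¬z) ⊃ ¬z) ⊃ y): min(1, 1 − 0.34 + 0.94) = 1
  (z ⊃ z): min(1, 1 − 0.67 + 0.67) = 1
  (z ∨ x) = max(0.67, 0.42) = 0.67
  ((z ⊃ z) ⊃ (z ∨ x)): min(1, 1 − 1 + 0.67) = 0.67
  ¬((z ⊃ z) ⊃ (z ∨ x)): Łukasiewicz ¬ gives 1 − 0.67 = 0.33
  ((¬((¬y ∨ ¬¬z) ⊃ ¬z) ⊃ y) ∧ ¬((z ⊃ z) ⊃ (z ∨ x))) = min(1, 0.33) = 0.33
  Łukasiewicz value = 0.33
Difference: 0 − 0.33 = -0.33

-0.33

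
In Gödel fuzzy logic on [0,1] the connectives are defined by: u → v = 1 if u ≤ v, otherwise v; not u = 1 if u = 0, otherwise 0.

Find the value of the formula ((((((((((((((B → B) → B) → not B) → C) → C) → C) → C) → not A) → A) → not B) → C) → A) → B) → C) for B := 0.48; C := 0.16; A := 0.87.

0.16

(B → B): 0.48 ≤ 0.48, so result = 1
((B → B) → B): 1 > 0.48, so result = 0.48
not B: Gödel ¬ of 0.48 = 0 (operand ≠ 0)
(((B → B) → B) → not B): 0.48 > 0, so result = 0
((((B → B) → B) → not B) → C): 0 ≤ 0.16, so result = 1
(((((B → B) → B) → not B) → C) → C): 1 > 0.16, so result = 0.16
((((((B → B) → B) → not B) → C) → C) → C): 0.16 ≤ 0.16, so result = 1
(((((((B → B) → B) → not B) → C) → C) → C) → C): 1 > 0.16, so result = 0.16
not A: Gödel ¬ of 0.87 = 0 (operand ≠ 0)
((((((((B → B) → B) → not B) → C) → C) → C) → C) → not A): 0.16 > 0, so result = 0
(((((((((B → B) → B) → not B) → C) → C) → C) → C) → not A) → A): 0 ≤ 0.87, so result = 1
not B: Gödel ¬ of 0.48 = 0 (operand ≠ 0)
((((((((((B → B) → B) → not B) → C) → C) → C) → C) → not A) → A) → not B): 1 > 0, so result = 0
(((((((((((B → B) → B) → not B) → C) → C) → C) → C) → not A) → A) → not B) → C): 0 ≤ 0.16, so result = 1
((((((((((((B → B) → B) → not B) → C) → C) → C) → C) → not A) → A) → not B) → C) → A): 1 > 0.87, so result = 0.87
(((((((((((((B → B) → B) → not B) → C) → C) → C) → C) → not A) → A) → not B) → C) → A) → B): 0.87 > 0.48, so result = 0.48
((((((((((((((B → B) → B) → not B) → C) → C) → C) → C) → not A) → A) → not B) → C) → A) → B) → C): 0.48 > 0.16, so result = 0.16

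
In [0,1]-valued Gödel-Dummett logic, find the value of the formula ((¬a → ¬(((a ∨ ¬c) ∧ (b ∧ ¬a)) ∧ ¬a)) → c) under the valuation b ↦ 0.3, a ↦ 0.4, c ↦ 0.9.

0.90

¬a: Gödel ¬ of 0.4 = 0 (operand ≠ 0)
¬c: Gödel ¬ of 0.9 = 0 (operand ≠ 0)
(a ∨ ¬c) = max(0.4, 0) = 0.4
¬a: Gödel ¬ of 0.4 = 0 (operand ≠ 0)
(b ∧ ¬a) = min(0.3, 0) = 0
((a ∨ ¬c) ∧ (b ∧ ¬a)) = min(0.4, 0) = 0
¬a: Gödel ¬ of 0.4 = 0 (operand ≠ 0)
(((a ∨ ¬c) ∧ (b ∧ ¬a)) ∧ ¬a) = min(0, 0) = 0
¬(((a ∨ ¬c) ∧ (b ∧ ¬a)) ∧ ¬a): Gödel ¬ of 0 = 1 (operand is 0)
(¬a → ¬(((a ∨ ¬c) ∧ (b ∧ ¬a)) ∧ ¬a)): 0 ≤ 1, so result = 1
((¬a → ¬(((a ∨ ¬c) ∧ (b ∧ ¬a)) ∧ ¬a)) → c): 1 > 0.9, so result = 0.9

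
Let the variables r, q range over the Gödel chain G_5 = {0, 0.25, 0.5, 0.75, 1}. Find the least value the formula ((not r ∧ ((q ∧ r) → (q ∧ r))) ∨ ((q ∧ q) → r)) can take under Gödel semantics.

The minimum is attained at r = 0.25, q = 0.5:
  not r: Gödel ¬ of 0.25 = 0 (operand ≠ 0)
  (q ∧ r) = min(0.5, 0.25) = 0.25
  (q ∧ r) = min(0.5, 0.25) = 0.25
  ((q ∧ r) → (q ∧ r)): 0.25 ≤ 0.25, so result = 1
  (not r ∧ ((q ∧ r) → (q ∧ r))) = min(0, 1) = 0
  (q ∧ q) = min(0.5, 0.5) = 0.5
  ((q ∧ q) → r): 0.5 > 0.25, so result = 0.25
  ((not r ∧ ((q ∧ r) → (q ∧ r))) ∨ ((q ∧ q) → r)) = max(0, 0.25) = 0.25
Checking all 25 assignments confirms none give a value below 0.25.

0.25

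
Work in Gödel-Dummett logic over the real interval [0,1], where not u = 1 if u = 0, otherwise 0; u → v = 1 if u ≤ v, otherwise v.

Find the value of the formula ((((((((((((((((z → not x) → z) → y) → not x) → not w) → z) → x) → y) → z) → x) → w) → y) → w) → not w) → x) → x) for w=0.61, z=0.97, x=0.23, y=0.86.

not x: Gödel ¬ of 0.23 = 0 (operand ≠ 0)
(z → not x): 0.97 > 0, so result = 0
((z → not x) → z): 0 ≤ 0.97, so result = 1
(((z → not x) → z) → y): 1 > 0.86, so result = 0.86
not x: Gödel ¬ of 0.23 = 0 (operand ≠ 0)
((((z → not x) → z) → y) → not x): 0.86 > 0, so result = 0
not w: Gödel ¬ of 0.61 = 0 (operand ≠ 0)
(((((z → not x) → z) → y) → not x) → not w): 0 ≤ 0, so result = 1
((((((z → not x) → z) → y) → not x) → not w) → z): 1 > 0.97, so result = 0.97
(((((((z → not x) → z) → y) → not x) → not w) → z) → x): 0.97 > 0.23, so result = 0.23
((((((((z → not x) → z) → y) → not x) → not w) → z) → x) → y): 0.23 ≤ 0.86, so result = 1
(((((((((z → not x) → z) → y) → not x) → not w) → z) → x) → y) → z): 1 > 0.97, so result = 0.97
((((((((((z → not x) → z) → y) → not x) → not w) → z) → x) → y) → z) → x): 0.97 > 0.23, so result = 0.23
(((((((((((z → not x) → z) → y) → not x) → not w) → z) → x) → y) → z) → x) → w): 0.23 ≤ 0.61, so result = 1
((((((((((((z → not x) → z) → y) → not x) → not w) → z) → x) → y) → z) → x) → w) → y): 1 > 0.86, so result = 0.86
(((((((((((((z → not x) → z) → y) → not x) → not w) → z) → x) → y) → z) → x) → w) → y) → w): 0.86 > 0.61, so result = 0.61
not w: Gödel ¬ of 0.61 = 0 (operand ≠ 0)
((((((((((((((z → not x) → z) → y) → not x) → not w) → z) → x) → y) → z) → x) → w) → y) → w) → not w): 0.61 > 0, so result = 0
(((((((((((((((z → not x) → z) → y) → not x) → not w) → z) → x) → y) → z) → x) → w) → y) → w) → not w) → x): 0 ≤ 0.23, so result = 1
((((((((((((((((z → not x) → z) → y) → not x) → not w) → z) → x) → y) → z) → x) → w) → y) → w) → not w) → x) → x): 1 > 0.23, so result = 0.23

0.23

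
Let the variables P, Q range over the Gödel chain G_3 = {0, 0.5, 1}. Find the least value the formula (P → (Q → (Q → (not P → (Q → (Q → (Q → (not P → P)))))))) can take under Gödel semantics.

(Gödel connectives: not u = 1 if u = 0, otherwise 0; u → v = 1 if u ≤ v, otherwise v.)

Every assignment gives 1. For instance at P = 0, Q = 0:
  not P: Gödel ¬ of 0 = 1 (operand is 0)
  not P: Gödel ¬ of 0 = 1 (operand is 0)
  (not P → P): 1 > 0, so result = 0
  (Q → (not P → P)): 0 ≤ 0, so result = 1
  (Q → (Q → (not P → P))): 0 ≤ 1, so result = 1
  (Q → (Q → (Q → (not P → P)))): 0 ≤ 1, so result = 1
  (not P → (Q → (Q → (Q → (not P → P))))): 1 ≤ 1, so result = 1
  (Q → (not P → (Q → (Q → (Q → (not P → P)))))): 0 ≤ 1, so result = 1
  (Q → (Q → (not P → (Q → (Q → (Q → (not P → P))))))): 0 ≤ 1, so result = 1
  (P → (Q → (Q → (not P → (Q → (Q → (Q → (not P → P)))))))): 0 ≤ 1, so result = 1
All 9 assignments give value 1 — the formula is a G_3-tautology.

1.00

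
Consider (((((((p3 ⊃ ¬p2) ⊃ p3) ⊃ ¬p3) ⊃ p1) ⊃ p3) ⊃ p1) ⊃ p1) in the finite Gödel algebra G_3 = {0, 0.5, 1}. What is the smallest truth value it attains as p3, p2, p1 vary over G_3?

0.50

The minimum is attained at p3 = 0, p2 = 0, p1 = 0.5:
  ¬p2: Gödel ¬ of 0 = 1 (operand is 0)
  (p3 ⊃ ¬p2): 0 ≤ 1, so result = 1
  ((p3 ⊃ ¬p2) ⊃ p3): 1 > 0, so result = 0
  ¬p3: Gödel ¬ of 0 = 1 (operand is 0)
  (((p3 ⊃ ¬p2) ⊃ p3) ⊃ ¬p3): 0 ≤ 1, so result = 1
  ((((p3 ⊃ ¬p2) ⊃ p3) ⊃ ¬p3) ⊃ p1): 1 > 0.5, so result = 0.5
  (((((p3 ⊃ ¬p2) ⊃ p3) ⊃ ¬p3) ⊃ p1) ⊃ p3): 0.5 > 0, so result = 0
  ((((((p3 ⊃ ¬p2) ⊃ p3) ⊃ ¬p3) ⊃ p1) ⊃ p3) ⊃ p1): 0 ≤ 0.5, so result = 1
  (((((((p3 ⊃ ¬p2) ⊃ p3) ⊃ ¬p3) ⊃ p1) ⊃ p3) ⊃ p1) ⊃ p1): 1 > 0.5, so result = 0.5
Checking all 27 assignments confirms none give a value below 0.50.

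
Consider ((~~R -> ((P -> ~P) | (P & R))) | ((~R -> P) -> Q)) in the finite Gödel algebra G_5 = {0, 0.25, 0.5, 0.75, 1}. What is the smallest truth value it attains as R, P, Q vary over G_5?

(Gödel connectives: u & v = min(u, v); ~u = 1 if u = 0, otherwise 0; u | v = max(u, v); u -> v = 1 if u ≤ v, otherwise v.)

The minimum is attained at R = 0.25, P = 0.25, Q = 0:
  ~R: Gödel ¬ of 0.25 = 0 (operand ≠ 0)
  ~~R: Gödel ¬ of 0 = 1 (operand is 0)
  ~P: Gödel ¬ of 0.25 = 0 (operand ≠ 0)
  (P -> ~P): 0.25 > 0, so result = 0
  (P & R) = min(0.25, 0.25) = 0.25
  ((P -> ~P) | (P & R)) = max(0, 0.25) = 0.25
  (~~R -> ((P -> ~P) | (P & R))): 1 > 0.25, so result = 0.25
  ~R: Gödel ¬ of 0.25 = 0 (operand ≠ 0)
  (~R -> P): 0 ≤ 0.25, so result = 1
  ((~R -> P) -> Q): 1 > 0, so result = 0
  ((~~R -> ((P -> ~P) | (P & R))) | ((~R -> P) -> Q)) = max(0.25, 0) = 0.25
Checking all 125 assignments confirms none give a value below 0.25.

0.25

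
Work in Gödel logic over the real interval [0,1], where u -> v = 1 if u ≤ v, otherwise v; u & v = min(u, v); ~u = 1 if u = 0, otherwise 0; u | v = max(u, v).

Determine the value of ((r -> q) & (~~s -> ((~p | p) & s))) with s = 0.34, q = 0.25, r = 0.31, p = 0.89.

0.25

(r -> q): 0.31 > 0.25, so result = 0.25
~s: Gödel ¬ of 0.34 = 0 (operand ≠ 0)
~~s: Gödel ¬ of 0 = 1 (operand is 0)
~p: Gödel ¬ of 0.89 = 0 (operand ≠ 0)
(~p | p) = max(0, 0.89) = 0.89
((~p | p) & s) = min(0.89, 0.34) = 0.34
(~~s -> ((~p | p) & s)): 1 > 0.34, so result = 0.34
((r -> q) & (~~s -> ((~p | p) & s))) = min(0.25, 0.34) = 0.25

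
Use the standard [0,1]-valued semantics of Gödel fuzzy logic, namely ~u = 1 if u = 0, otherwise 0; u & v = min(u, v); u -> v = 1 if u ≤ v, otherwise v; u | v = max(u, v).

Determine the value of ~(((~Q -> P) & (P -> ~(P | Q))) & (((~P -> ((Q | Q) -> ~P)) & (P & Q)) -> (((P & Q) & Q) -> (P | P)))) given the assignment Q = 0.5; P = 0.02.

1.00

~Q: Gödel ¬ of 0.5 = 0 (operand ≠ 0)
(~Q -> P): 0 ≤ 0.02, so result = 1
(P | Q) = max(0.02, 0.5) = 0.5
~(P | Q): Gödel ¬ of 0.5 = 0 (operand ≠ 0)
(P -> ~(P | Q)): 0.02 > 0, so result = 0
((~Q -> P) & (P -> ~(P | Q))) = min(1, 0) = 0
~P: Gödel ¬ of 0.02 = 0 (operand ≠ 0)
(Q | Q) = max(0.5, 0.5) = 0.5
~P: Gödel ¬ of 0.02 = 0 (operand ≠ 0)
((Q | Q) -> ~P): 0.5 > 0, so result = 0
(~P -> ((Q | Q) -> ~P)): 0 ≤ 0, so result = 1
(P & Q) = min(0.02, 0.5) = 0.02
((~P -> ((Q | Q) -> ~P)) & (P & Q)) = min(1, 0.02) = 0.02
(P & Q) = min(0.02, 0.5) = 0.02
((P & Q) & Q) = min(0.02, 0.5) = 0.02
(P | P) = max(0.02, 0.02) = 0.02
(((P & Q) & Q) -> (P | P)): 0.02 ≤ 0.02, so result = 1
(((~P -> ((Q | Q) -> ~P)) & (P & Q)) -> (((P & Q) & Q) -> (P | P))): 0.02 ≤ 1, so result = 1
(((~Q -> P) & (P -> ~(P | Q))) & (((~P -> ((Q | Q) -> ~P)) & (P & Q)) -> (((P & Q) & Q) -> (P | P)))) = min(0, 1) = 0
~(((~Q -> P) & (P -> ~(P | Q))) & (((~P -> ((Q | Q) -> ~P)) & (P & Q)) -> (((P & Q) & Q) -> (P | P)))): Gödel ¬ of 0 = 1 (operand is 0)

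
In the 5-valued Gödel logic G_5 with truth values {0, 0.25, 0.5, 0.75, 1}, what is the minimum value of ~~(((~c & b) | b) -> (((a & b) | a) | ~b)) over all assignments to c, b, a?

0.00

The minimum is attained at c = 0, b = 0.25, a = 0:
  ~c: Gödel ¬ of 0 = 1 (operand is 0)
  (~c & b) = min(1, 0.25) = 0.25
  ((~c & b) | b) = max(0.25, 0.25) = 0.25
  (a & b) = min(0, 0.25) = 0
  ((a & b) | a) = max(0, 0) = 0
  ~b: Gödel ¬ of 0.25 = 0 (operand ≠ 0)
  (((a & b) | a) | ~b) = max(0, 0) = 0
  (((~c & b) | b) -> (((a & b) | a) | ~b)): 0.25 > 0, so result = 0
  ~(((~c & b) | b) -> (((a & b) | a) | ~b)): Gödel ¬ of 0 = 1 (operand is 0)
  ~~(((~c & b) | b) -> (((a & b) | a) | ~b)): Gödel ¬ of 1 = 0 (operand ≠ 0)
Checking all 125 assignments confirms none give a value below 0.00.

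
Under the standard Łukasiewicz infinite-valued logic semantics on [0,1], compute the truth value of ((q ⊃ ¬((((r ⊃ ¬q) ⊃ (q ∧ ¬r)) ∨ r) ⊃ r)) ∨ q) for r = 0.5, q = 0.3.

0.70

¬q: Łukasiewicz ¬ gives 1 − 0.3 = 0.7
(r ⊃ ¬q): min(1, 1 − 0.5 + 0.7) = 1
¬r: Łukasiewicz ¬ gives 1 − 0.5 = 0.5
(q ∧ ¬r) = min(0.3, 0.5) = 0.3
((r ⊃ ¬q) ⊃ (q ∧ ¬r)): min(1, 1 − 1 + 0.3) = 0.3
(((r ⊃ ¬q) ⊃ (q ∧ ¬r)) ∨ r) = max(0.3, 0.5) = 0.5
((((r ⊃ ¬q) ⊃ (q ∧ ¬r)) ∨ r) ⊃ r): min(1, 1 − 0.5 + 0.5) = 1
¬((((r ⊃ ¬q) ⊃ (q ∧ ¬r)) ∨ r) ⊃ r): Łukasiewicz ¬ gives 1 − 1 = 0
(q ⊃ ¬((((r ⊃ ¬q) ⊃ (q ∧ ¬r)) ∨ r) ⊃ r)): min(1, 1 − 0.3 + 0) = 0.7
((q ⊃ ¬((((r ⊃ ¬q) ⊃ (q ∧ ¬r)) ∨ r) ⊃ r)) ∨ q) = max(0.7, 0.3) = 0.7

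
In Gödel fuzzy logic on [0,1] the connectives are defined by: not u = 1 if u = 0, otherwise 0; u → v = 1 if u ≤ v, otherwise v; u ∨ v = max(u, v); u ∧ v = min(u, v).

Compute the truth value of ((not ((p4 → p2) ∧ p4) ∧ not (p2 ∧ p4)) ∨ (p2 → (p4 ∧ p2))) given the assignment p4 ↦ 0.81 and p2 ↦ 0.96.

(p4 → p2): 0.81 ≤ 0.96, so result = 1
((p4 → p2) ∧ p4) = min(1, 0.81) = 0.81
not ((p4 → p2) ∧ p4): Gödel ¬ of 0.81 = 0 (operand ≠ 0)
(p2 ∧ p4) = min(0.96, 0.81) = 0.81
not (p2 ∧ p4): Gödel ¬ of 0.81 = 0 (operand ≠ 0)
(not ((p4 → p2) ∧ p4) ∧ not (p2 ∧ p4)) = min(0, 0) = 0
(p4 ∧ p2) = min(0.81, 0.96) = 0.81
(p2 → (p4 ∧ p2)): 0.96 > 0.81, so result = 0.81
((not ((p4 → p2) ∧ p4) ∧ not (p2 ∧ p4)) ∨ (p2 → (p4 ∧ p2))) = max(0, 0.81) = 0.81

0.81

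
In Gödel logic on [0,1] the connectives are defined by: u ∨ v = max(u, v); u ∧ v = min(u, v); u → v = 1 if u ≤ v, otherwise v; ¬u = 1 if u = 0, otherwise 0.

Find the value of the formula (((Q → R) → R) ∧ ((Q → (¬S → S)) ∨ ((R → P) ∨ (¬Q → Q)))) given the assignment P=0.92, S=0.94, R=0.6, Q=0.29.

0.60

(Q → R): 0.29 ≤ 0.6, so result = 1
((Q → R) → R): 1 > 0.6, so result = 0.6
¬S: Gödel ¬ of 0.94 = 0 (operand ≠ 0)
(¬S → S): 0 ≤ 0.94, so result = 1
(Q → (¬S → S)): 0.29 ≤ 1, so result = 1
(R → P): 0.6 ≤ 0.92, so result = 1
¬Q: Gödel ¬ of 0.29 = 0 (operand ≠ 0)
(¬Q → Q): 0 ≤ 0.29, so result = 1
((R → P) ∨ (¬Q → Q)) = max(1, 1) = 1
((Q → (¬S → S)) ∨ ((R → P) ∨ (¬Q → Q))) = max(1, 1) = 1
(((Q → R) → R) ∧ ((Q → (¬S → S)) ∨ ((R → P) ∨ (¬Q → Q)))) = min(0.6, 1) = 0.6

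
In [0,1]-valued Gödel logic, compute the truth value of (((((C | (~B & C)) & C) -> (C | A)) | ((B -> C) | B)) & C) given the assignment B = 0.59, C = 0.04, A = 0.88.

~B: Gödel ¬ of 0.59 = 0 (operand ≠ 0)
(~B & C) = min(0, 0.04) = 0
(C | (~B & C)) = max(0.04, 0) = 0.04
((C | (~B & C)) & C) = min(0.04, 0.04) = 0.04
(C | A) = max(0.04, 0.88) = 0.88
(((C | (~B & C)) & C) -> (C | A)): 0.04 ≤ 0.88, so result = 1
(B -> C): 0.59 > 0.04, so result = 0.04
((B -> C) | B) = max(0.04, 0.59) = 0.59
((((C | (~B & C)) & C) -> (C | A)) | ((B -> C) | B)) = max(1, 0.59) = 1
(((((C | (~B & C)) & C) -> (C | A)) | ((B -> C) | B)) & C) = min(1, 0.04) = 0.04

0.04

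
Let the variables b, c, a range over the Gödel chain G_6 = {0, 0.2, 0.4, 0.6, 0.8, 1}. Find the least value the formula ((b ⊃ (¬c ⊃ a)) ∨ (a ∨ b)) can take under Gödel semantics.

The minimum is attained at b = 0.2, c = 0, a = 0:
  ¬c: Gödel ¬ of 0 = 1 (operand is 0)
  (¬c ⊃ a): 1 > 0, so result = 0
  (b ⊃ (¬c ⊃ a)): 0.2 > 0, so result = 0
  (a ∨ b) = max(0, 0.2) = 0.2
  ((b ⊃ (¬c ⊃ a)) ∨ (a ∨ b)) = max(0, 0.2) = 0.2
Checking all 216 assignments confirms none give a value below 0.20.

0.20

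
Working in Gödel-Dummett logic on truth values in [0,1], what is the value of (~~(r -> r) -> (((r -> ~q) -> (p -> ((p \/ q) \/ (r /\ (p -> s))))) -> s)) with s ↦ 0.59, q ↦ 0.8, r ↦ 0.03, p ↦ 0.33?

(r -> r): 0.03 ≤ 0.03, so result = 1
~(r -> r): Gödel ¬ of 1 = 0 (operand ≠ 0)
~~(r -> r): Gödel ¬ of 0 = 1 (operand is 0)
~q: Gödel ¬ of 0.8 = 0 (operand ≠ 0)
(r -> ~q): 0.03 > 0, so result = 0
(p \/ q) = max(0.33, 0.8) = 0.8
(p -> s): 0.33 ≤ 0.59, so result = 1
(r /\ (p -> s)) = min(0.03, 1) = 0.03
((p \/ q) \/ (r /\ (p -> s))) = max(0.8, 0.03) = 0.8
(p -> ((p \/ q) \/ (r /\ (p -> s)))): 0.33 ≤ 0.8, so result = 1
((r -> ~q) -> (p -> ((p \/ q) \/ (r /\ (p -> s))))): 0 ≤ 1, so result = 1
(((r -> ~q) -> (p -> ((p \/ q) \/ (r /\ (p -> s))))) -> s): 1 > 0.59, so result = 0.59
(~~(r -> r) -> (((r -> ~q) -> (p -> ((p \/ q) \/ (r /\ (p -> s))))) -> s)): 1 > 0.59, so result = 0.59

0.59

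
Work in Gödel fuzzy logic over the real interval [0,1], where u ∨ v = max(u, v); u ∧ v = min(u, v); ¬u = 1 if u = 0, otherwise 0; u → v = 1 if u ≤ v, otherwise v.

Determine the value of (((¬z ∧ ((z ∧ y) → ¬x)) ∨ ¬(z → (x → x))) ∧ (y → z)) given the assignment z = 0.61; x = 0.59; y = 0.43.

¬z: Gödel ¬ of 0.61 = 0 (operand ≠ 0)
(z ∧ y) = min(0.61, 0.43) = 0.43
¬x: Gödel ¬ of 0.59 = 0 (operand ≠ 0)
((z ∧ y) → ¬x): 0.43 > 0, so result = 0
(¬z ∧ ((z ∧ y) → ¬x)) = min(0, 0) = 0
(x → x): 0.59 ≤ 0.59, so result = 1
(z → (x → x)): 0.61 ≤ 1, so result = 1
¬(z → (x → x)): Gödel ¬ of 1 = 0 (operand ≠ 0)
((¬z ∧ ((z ∧ y) → ¬x)) ∨ ¬(z → (x → x))) = max(0, 0) = 0
(y → z): 0.43 ≤ 0.61, so result = 1
(((¬z ∧ ((z ∧ y) → ¬x)) ∨ ¬(z → (x → x))) ∧ (y → z)) = min(0, 1) = 0

0.00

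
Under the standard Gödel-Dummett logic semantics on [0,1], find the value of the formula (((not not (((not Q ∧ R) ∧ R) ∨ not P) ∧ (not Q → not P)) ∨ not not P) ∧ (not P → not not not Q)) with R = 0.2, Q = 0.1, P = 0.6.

1.00

not Q: Gödel ¬ of 0.1 = 0 (operand ≠ 0)
(not Q ∧ R) = min(0, 0.2) = 0
((not Q ∧ R) ∧ R) = min(0, 0.2) = 0
not P: Gödel ¬ of 0.6 = 0 (operand ≠ 0)
(((not Q ∧ R) ∧ R) ∨ not P) = max(0, 0) = 0
not (((not Q ∧ R) ∧ R) ∨ not P): Gödel ¬ of 0 = 1 (operand is 0)
not not (((not Q ∧ R) ∧ R) ∨ not P): Gödel ¬ of 1 = 0 (operand ≠ 0)
not Q: Gödel ¬ of 0.1 = 0 (operand ≠ 0)
not P: Gödel ¬ of 0.6 = 0 (operand ≠ 0)
(not Q → not P): 0 ≤ 0, so result = 1
(not not (((not Q ∧ R) ∧ R) ∨ not P) ∧ (not Q → not P)) = min(0, 1) = 0
not P: Gödel ¬ of 0.6 = 0 (operand ≠ 0)
not not P: Gödel ¬ of 0 = 1 (operand is 0)
((not not (((not Q ∧ R) ∧ R) ∨ not P) ∧ (not Q → not P)) ∨ not not P) = max(0, 1) = 1
not P: Gödel ¬ of 0.6 = 0 (operand ≠ 0)
not Q: Gödel ¬ of 0.1 = 0 (operand ≠ 0)
not not Q: Gödel ¬ of 0 = 1 (operand is 0)
not not not Q: Gödel ¬ of 1 = 0 (operand ≠ 0)
(not P → not not not Q): 0 ≤ 0, so result = 1
(((not not (((not Q ∧ R) ∧ R) ∨ not P) ∧ (not Q → not P)) ∨ not not P) ∧ (not P → not not not Q)) = min(1, 1) = 1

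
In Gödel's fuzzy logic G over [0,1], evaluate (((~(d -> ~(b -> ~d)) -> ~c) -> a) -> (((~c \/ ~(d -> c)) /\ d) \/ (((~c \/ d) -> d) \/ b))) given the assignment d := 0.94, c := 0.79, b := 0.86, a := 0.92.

~d: Gödel ¬ of 0.94 = 0 (operand ≠ 0)
(b -> ~d): 0.86 > 0, so result = 0
~(b -> ~d): Gödel ¬ of 0 = 1 (operand is 0)
(d -> ~(b -> ~d)): 0.94 ≤ 1, so result = 1
~(d -> ~(b -> ~d)): Gödel ¬ of 1 = 0 (operand ≠ 0)
~c: Gödel ¬ of 0.79 = 0 (operand ≠ 0)
(~(d -> ~(b -> ~d)) -> ~c): 0 ≤ 0, so result = 1
((~(d -> ~(b -> ~d)) -> ~c) -> a): 1 > 0.92, so result = 0.92
~c: Gödel ¬ of 0.79 = 0 (operand ≠ 0)
(d -> c): 0.94 > 0.79, so result = 0.79
~(d -> c): Gödel ¬ of 0.79 = 0 (operand ≠ 0)
(~c \/ ~(d -> c)) = max(0, 0) = 0
((~c \/ ~(d -> c)) /\ d) = min(0, 0.94) = 0
~c: Gödel ¬ of 0.79 = 0 (operand ≠ 0)
(~c \/ d) = max(0, 0.94) = 0.94
((~c \/ d) -> d): 0.94 ≤ 0.94, so result = 1
(((~c \/ d) -> d) \/ b) = max(1, 0.86) = 1
(((~c \/ ~(d -> c)) /\ d) \/ (((~c \/ d) -> d) \/ b)) = max(0, 1) = 1
(((~(d -> ~(b -> ~d)) -> ~c) -> a) -> (((~c \/ ~(d -> c)) /\ d) \/ (((~c \/ d) -> d) \/ b))): 0.92 ≤ 1, so result = 1

1.00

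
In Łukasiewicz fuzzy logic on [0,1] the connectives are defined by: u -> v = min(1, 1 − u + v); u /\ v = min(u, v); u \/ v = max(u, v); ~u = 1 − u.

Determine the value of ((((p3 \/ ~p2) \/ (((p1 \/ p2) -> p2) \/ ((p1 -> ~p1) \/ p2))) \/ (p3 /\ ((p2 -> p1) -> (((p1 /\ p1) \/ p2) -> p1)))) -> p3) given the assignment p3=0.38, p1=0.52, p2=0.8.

0.38

~p2: Łukasiewicz ¬ gives 1 − 0.8 = 0.2
(p3 \/ ~p2) = max(0.38, 0.2) = 0.38
(p1 \/ p2) = max(0.52, 0.8) = 0.8
((p1 \/ p2) -> p2): min(1, 1 − 0.8 + 0.8) = 1
~p1: Łukasiewicz ¬ gives 1 − 0.52 = 0.48
(p1 -> ~p1): min(1, 1 − 0.52 + 0.48) = 0.96
((p1 -> ~p1) \/ p2) = max(0.96, 0.8) = 0.96
(((p1 \/ p2) -> p2) \/ ((p1 -> ~p1) \/ p2)) = max(1, 0.96) = 1
((p3 \/ ~p2) \/ (((p1 \/ p2) -> p2) \/ ((p1 -> ~p1) \/ p2))) = max(0.38, 1) = 1
(p2 -> p1): min(1, 1 − 0.8 + 0.52) = 0.72
(p1 /\ p1) = min(0.52, 0.52) = 0.52
((p1 /\ p1) \/ p2) = max(0.52, 0.8) = 0.8
(((p1 /\ p1) \/ p2) -> p1): min(1, 1 − 0.8 + 0.52) = 0.72
((p2 -> p1) -> (((p1 /\ p1) \/ p2) -> p1)): min(1, 1 − 0.72 + 0.72) = 1
(p3 /\ ((p2 -> p1) -> (((p1 /\ p1) \/ p2) -> p1))) = min(0.38, 1) = 0.38
(((p3 \/ ~p2) \/ (((p1 \/ p2) -> p2) \/ ((p1 -> ~p1) \/ p2))) \/ (p3 /\ ((p2 -> p1) -> (((p1 /\ p1) \/ p2) -> p1)))) = max(1, 0.38) = 1
((((p3 \/ ~p2) \/ (((p1 \/ p2) -> p2) \/ ((p1 -> ~p1) \/ p2))) \/ (p3 /\ ((p2 -> p1) -> (((p1 /\ p1) \/ p2) -> p1)))) -> p3): min(1, 1 − 1 + 0.38) = 0.38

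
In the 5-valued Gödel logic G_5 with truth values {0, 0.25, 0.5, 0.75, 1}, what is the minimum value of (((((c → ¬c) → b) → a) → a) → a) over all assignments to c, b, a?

0.00

The minimum is attained at c = 0, b = 0.25, a = 0:
  ¬c: Gödel ¬ of 0 = 1 (operand is 0)
  (c → ¬c): 0 ≤ 1, so result = 1
  ((c → ¬c) → b): 1 > 0.25, so result = 0.25
  (((c → ¬c) → b) → a): 0.25 > 0, so result = 0
  ((((c → ¬c) → b) → a) → a): 0 ≤ 0, so result = 1
  (((((c → ¬c) → b) → a) → a) → a): 1 > 0, so result = 0
Checking all 125 assignments confirms none give a value below 0.00.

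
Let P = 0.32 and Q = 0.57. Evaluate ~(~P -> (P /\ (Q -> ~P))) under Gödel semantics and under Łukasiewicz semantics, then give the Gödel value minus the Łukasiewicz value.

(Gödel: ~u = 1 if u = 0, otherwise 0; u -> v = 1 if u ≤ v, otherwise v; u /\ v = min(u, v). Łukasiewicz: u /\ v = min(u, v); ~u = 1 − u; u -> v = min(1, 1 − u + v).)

-0.36

Gödel evaluation:
  ~P: Gödel ¬ of 0.32 = 0 (operand ≠ 0)
  ~P: Gödel ¬ of 0.32 = 0 (operand ≠ 0)
  (Q -> ~P): 0.57 > 0, so result = 0
  (P /\ (Q -> ~P)) = min(0.32, 0) = 0
  (~P -> (P /\ (Q -> ~P))): 0 ≤ 0, so result = 1
  ~(~P -> (P /\ (Q -> ~P))): Gödel ¬ of 1 = 0 (operand ≠ 0)
  Gödel value = 0
Łukasiewicz evaluation:
  ~P: Łukasiewicz ¬ gives 1 − 0.32 = 0.68
  ~P: Łukasiewicz ¬ gives 1 − 0.32 = 0.68
  (Q -> ~P): min(1, 1 − 0.57 + 0.68) = 1
  (P /\ (Q -> ~P)) = min(0.32, 1) = 0.32
  (~P -> (P /\ (Q -> ~P))): min(1, 1 − 0.68 + 0.32) = 0.64
  ~(~P -> (P /\ (Q -> ~P))): Łukasiewicz ¬ gives 1 − 0.64 = 0.36
  Łukasiewicz value = 0.36
Difference: 0 − 0.36 = -0.36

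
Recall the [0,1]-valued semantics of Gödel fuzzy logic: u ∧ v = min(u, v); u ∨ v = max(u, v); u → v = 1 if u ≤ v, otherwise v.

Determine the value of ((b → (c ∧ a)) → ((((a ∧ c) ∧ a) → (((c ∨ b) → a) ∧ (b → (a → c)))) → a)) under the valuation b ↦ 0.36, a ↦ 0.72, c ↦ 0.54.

(c ∧ a) = min(0.54, 0.72) = 0.54
(b → (c ∧ a)): 0.36 ≤ 0.54, so result = 1
(a ∧ c) = min(0.72, 0.54) = 0.54
((a ∧ c) ∧ a) = min(0.54, 0.72) = 0.54
(c ∨ b) = max(0.54, 0.36) = 0.54
((c ∨ b) → a): 0.54 ≤ 0.72, so result = 1
(a → c): 0.72 > 0.54, so result = 0.54
(b → (a → c)): 0.36 ≤ 0.54, so result = 1
(((c ∨ b) → a) ∧ (b → (a → c))) = min(1, 1) = 1
(((a ∧ c) ∧ a) → (((c ∨ b) → a) ∧ (b → (a → c)))): 0.54 ≤ 1, so result = 1
((((a ∧ c) ∧ a) → (((c ∨ b) → a) ∧ (b → (a → c)))) → a): 1 > 0.72, so result = 0.72
((b → (c ∧ a)) → ((((a ∧ c) ∧ a) → (((c ∨ b) → a) ∧ (b → (a → c)))) → a)): 1 > 0.72, so result = 0.72

0.72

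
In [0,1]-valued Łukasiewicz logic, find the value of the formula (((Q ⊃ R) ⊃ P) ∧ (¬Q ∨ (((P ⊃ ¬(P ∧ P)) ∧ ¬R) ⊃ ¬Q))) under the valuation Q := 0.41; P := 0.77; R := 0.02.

(Q ⊃ R): min(1, 1 − 0.41 + 0.02) = 0.61
((Q ⊃ R) ⊃ P): min(1, 1 − 0.61 + 0.77) = 1
¬Q: Łukasiewicz ¬ gives 1 − 0.41 = 0.59
(P ∧ P) = min(0.77, 0.77) = 0.77
¬(P ∧ P): Łukasiewicz ¬ gives 1 − 0.77 = 0.23
(P ⊃ ¬(P ∧ P)): min(1, 1 − 0.77 + 0.23) = 0.46
¬R: Łukasiewicz ¬ gives 1 − 0.02 = 0.98
((P ⊃ ¬(P ∧ P)) ∧ ¬R) = min(0.46, 0.98) = 0.46
¬Q: Łukasiewicz ¬ gives 1 − 0.41 = 0.59
(((P ⊃ ¬(P ∧ P)) ∧ ¬R) ⊃ ¬Q): min(1, 1 − 0.46 + 0.59) = 1
(¬Q ∨ (((P ⊃ ¬(P ∧ P)) ∧ ¬R) ⊃ ¬Q)) = max(0.59, 1) = 1
(((Q ⊃ R) ⊃ P) ∧ (¬Q ∨ (((P ⊃ ¬(P ∧ P)) ∧ ¬R) ⊃ ¬Q))) = min(1, 1) = 1

1.00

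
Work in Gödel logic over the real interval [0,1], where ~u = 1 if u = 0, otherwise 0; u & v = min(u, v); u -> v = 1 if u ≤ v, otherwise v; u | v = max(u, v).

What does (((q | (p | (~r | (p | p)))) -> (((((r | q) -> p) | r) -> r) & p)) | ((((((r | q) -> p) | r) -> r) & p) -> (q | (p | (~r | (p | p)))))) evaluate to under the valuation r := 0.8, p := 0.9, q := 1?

~r: Gödel ¬ of 0.8 = 0 (operand ≠ 0)
(p | p) = max(0.9, 0.9) = 0.9
(~r | (p | p)) = max(0, 0.9) = 0.9
(p | (~r | (p | p))) = max(0.9, 0.9) = 0.9
(q | (p | (~r | (p | p)))) = max(1, 0.9) = 1
(r | q) = max(0.8, 1) = 1
((r | q) -> p): 1 > 0.9, so result = 0.9
(((r | q) -> p) | r) = max(0.9, 0.8) = 0.9
((((r | q) -> p) | r) -> r): 0.9 > 0.8, so result = 0.8
(((((r | q) -> p) | r) -> r) & p) = min(0.8, 0.9) = 0.8
((q | (p | (~r | (p | p)))) -> (((((r | q) -> p) | r) -> r) & p)): 1 > 0.8, so result = 0.8
(r | q) = max(0.8, 1) = 1
((r | q) -> p): 1 > 0.9, so result = 0.9
(((r | q) -> p) | r) = max(0.9, 0.8) = 0.9
((((r | q) -> p) | r) -> r): 0.9 > 0.8, so result = 0.8
(((((r | q) -> p) | r) -> r) & p) = min(0.8, 0.9) = 0.8
~r: Gödel ¬ of 0.8 = 0 (operand ≠ 0)
(p | p) = max(0.9, 0.9) = 0.9
(~r | (p | p)) = max(0, 0.9) = 0.9
(p | (~r | (p | p))) = max(0.9, 0.9) = 0.9
(q | (p | (~r | (p | p)))) = max(1, 0.9) = 1
((((((r | q) -> p) | r) -> r) & p) -> (q | (p | (~r | (p | p))))): 0.8 ≤ 1, so result = 1
(((q | (p | (~r | (p | p)))) -> (((((r | q) -> p) | r) -> r) & p)) | ((((((r | q) -> p) | r) -> r) & p) -> (q | (p | (~r | (p | p)))))) = max(0.8, 1) = 1

1.00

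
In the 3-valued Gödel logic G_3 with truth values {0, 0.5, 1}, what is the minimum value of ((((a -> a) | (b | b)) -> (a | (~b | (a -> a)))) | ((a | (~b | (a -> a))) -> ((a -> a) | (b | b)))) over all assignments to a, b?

1.00

Every assignment gives 1. For instance at a = 0, b = 0:
  (a -> a): 0 ≤ 0, so result = 1
  (b | b) = max(0, 0) = 0
  ((a -> a) | (b | b)) = max(1, 0) = 1
  ~b: Gödel ¬ of 0 = 1 (operand is 0)
  (a -> a): 0 ≤ 0, so result = 1
  (~b | (a -> a)) = max(1, 1) = 1
  (a | (~b | (a -> a))) = max(0, 1) = 1
  (((a -> a) | (b | b)) -> (a | (~b | (a -> a)))): 1 ≤ 1, so result = 1
  ~b: Gödel ¬ of 0 = 1 (operand is 0)
  (a -> a): 0 ≤ 0, so result = 1
  (~b | (a -> a)) = max(1, 1) = 1
  (a | (~b | (a -> a))) = max(0, 1) = 1
  (a -> a): 0 ≤ 0, so result = 1
  (b | b) = max(0, 0) = 0
  ((a -> a) | (b | b)) = max(1, 0) = 1
  ((a | (~b | (a -> a))) -> ((a -> a) | (b | b))): 1 ≤ 1, so result = 1
  ((((a -> a) | (b | b)) -> (a | (~b | (a -> a)))) | ((a | (~b | (a -> a))) -> ((a -> a) | (b | b)))) = max(1, 1) = 1
All 9 assignments give value 1 — the formula is a G_3-tautology.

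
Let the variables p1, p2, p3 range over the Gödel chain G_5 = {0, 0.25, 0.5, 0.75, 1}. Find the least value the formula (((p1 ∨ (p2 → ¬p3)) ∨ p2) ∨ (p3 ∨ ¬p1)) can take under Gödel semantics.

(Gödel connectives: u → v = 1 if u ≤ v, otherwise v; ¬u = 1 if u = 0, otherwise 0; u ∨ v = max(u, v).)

The minimum is attained at p1 = 0.25, p2 = 0.25, p3 = 0.25:
  ¬p3: Gödel ¬ of 0.25 = 0 (operand ≠ 0)
  (p2 → ¬p3): 0.25 > 0, so result = 0
  (p1 ∨ (p2 → ¬p3)) = max(0.25, 0) = 0.25
  ((p1 ∨ (p2 → ¬p3)) ∨ p2) = max(0.25, 0.25) = 0.25
  ¬p1: Gödel ¬ of 0.25 = 0 (operand ≠ 0)
  (p3 ∨ ¬p1) = max(0.25, 0) = 0.25
  (((p1 ∨ (p2 → ¬p3)) ∨ p2) ∨ (p3 ∨ ¬p1)) = max(0.25, 0.25) = 0.25
Checking all 125 assignments confirms none give a value below 0.25.

0.25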